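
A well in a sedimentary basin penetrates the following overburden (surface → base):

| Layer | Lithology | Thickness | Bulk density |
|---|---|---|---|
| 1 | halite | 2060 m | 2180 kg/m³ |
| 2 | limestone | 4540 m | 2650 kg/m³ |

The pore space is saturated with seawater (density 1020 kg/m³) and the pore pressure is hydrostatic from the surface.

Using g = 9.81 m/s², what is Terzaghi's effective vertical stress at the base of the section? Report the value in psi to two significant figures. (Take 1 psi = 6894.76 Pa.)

Overburden (lithostatic) stress σ_v:
halite: 2180 kg/m³ × 9.81 m/s² × 2060 m = 4.405×10^7 Pa = 44.05 MPa
limestone: 2650 kg/m³ × 9.81 m/s² × 4540 m = 1.180×10^8 Pa = 118.0 MPa
Total = 44.05 + 118.0 = 162.08 MPa
Pore pressure P_p = 1020 kg/m³ × 9.81 m/s² × 6600 m = 6.604×10^7 Pa = 66.04 MPa
Effective stress σ' = σ_v − P_p = 162.1 − 66.04 = 96.038 MPa = 13929 psi

14000 psi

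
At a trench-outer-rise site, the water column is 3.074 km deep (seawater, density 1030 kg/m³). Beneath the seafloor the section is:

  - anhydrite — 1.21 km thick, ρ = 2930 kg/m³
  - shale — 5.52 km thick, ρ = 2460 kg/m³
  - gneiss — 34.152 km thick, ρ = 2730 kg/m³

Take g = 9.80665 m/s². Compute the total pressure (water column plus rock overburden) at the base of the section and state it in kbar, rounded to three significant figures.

seawater: 1030 kg/m³ × 9.80665 m/s² × 3074 m = 3.105×10^7 Pa = 0.3105 kbar
anhydrite: 2930 kg/m³ × 9.80665 m/s² × 1210 m = 3.477×10^7 Pa = 0.3477 kbar
shale: 2460 kg/m³ × 9.80665 m/s² × 5520 m = 1.332×10^8 Pa = 1.332 kbar
gneiss: 2730 kg/m³ × 9.80665 m/s² × 34152 m = 9.143×10^8 Pa = 9.143 kbar
Total = 0.3105 + 0.3477 + 1.332 + 9.143 = 11.133 kbar

11.1 kbar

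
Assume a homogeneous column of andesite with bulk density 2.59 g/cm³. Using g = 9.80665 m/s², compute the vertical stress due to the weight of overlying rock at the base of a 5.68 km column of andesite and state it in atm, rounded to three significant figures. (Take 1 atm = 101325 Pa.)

andesite: 2590 kg/m³ × 9.80665 m/s² × 5680 m = 1.443×10^8 Pa = 1424 atm

1420 atm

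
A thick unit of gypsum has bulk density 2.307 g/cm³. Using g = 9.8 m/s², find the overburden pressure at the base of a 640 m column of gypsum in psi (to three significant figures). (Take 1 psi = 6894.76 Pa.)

2100 psi

gypsum: 2307 kg/m³ × 9.8 m/s² × 640 m = 1.447×10^7 Pa = 2099 psi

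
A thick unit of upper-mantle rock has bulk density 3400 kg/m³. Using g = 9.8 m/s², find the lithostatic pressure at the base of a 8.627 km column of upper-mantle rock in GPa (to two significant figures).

0.29 GPa

upper-mantle rock: 3400 kg/m³ × 9.8 m/s² × 8627 m = 2.875×10^8 Pa = 0.2875 GPa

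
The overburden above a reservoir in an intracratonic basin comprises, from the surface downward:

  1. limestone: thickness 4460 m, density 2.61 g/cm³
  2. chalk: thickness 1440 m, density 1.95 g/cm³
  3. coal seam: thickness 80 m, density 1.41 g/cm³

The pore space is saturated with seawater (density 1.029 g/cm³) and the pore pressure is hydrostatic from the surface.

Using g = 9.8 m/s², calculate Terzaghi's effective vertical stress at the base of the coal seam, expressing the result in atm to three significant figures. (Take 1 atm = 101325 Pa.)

Overburden (lithostatic) stress σ_v:
limestone: 2610 kg/m³ × 9.8 m/s² × 4460 m = 1.141×10^8 Pa = 114.1 MPa
chalk: 1950 kg/m³ × 9.8 m/s² × 1440 m = 2.752×10^7 Pa = 27.52 MPa
coal seam: 1410 kg/m³ × 9.8 m/s² × 80 m = 1.105×10^6 Pa = 1.105 MPa
Total = 114.1 + 27.52 + 1.105 = 142.70 MPa
Pore pressure P_p = 1029 kg/m³ × 9.8 m/s² × 5980 m = 6.030×10^7 Pa = 60.30 MPa
Effective stress σ' = σ_v − P_p = 142.7 − 60.30 = 82.398 MPa = 813.21 atm

813 atm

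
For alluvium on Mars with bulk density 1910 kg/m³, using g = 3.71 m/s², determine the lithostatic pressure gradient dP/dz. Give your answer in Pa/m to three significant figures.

7090 Pa/m

dP/dz = ρg = 1910 kg/m³ × 3.71 m/s² = 7086.1 Pa/m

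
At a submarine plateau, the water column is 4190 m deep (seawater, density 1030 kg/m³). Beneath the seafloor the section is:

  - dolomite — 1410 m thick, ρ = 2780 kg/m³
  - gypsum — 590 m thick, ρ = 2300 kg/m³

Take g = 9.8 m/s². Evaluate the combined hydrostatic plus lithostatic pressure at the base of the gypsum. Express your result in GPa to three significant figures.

0.0940 GPa

seawater: 1030 kg/m³ × 9.8 m/s² × 4190 m = 4.229×10^7 Pa = 0.04229 GPa
dolomite: 2780 kg/m³ × 9.8 m/s² × 1410 m = 3.841×10^7 Pa = 0.03841 GPa
gypsum: 2300 kg/m³ × 9.8 m/s² × 590 m = 1.330×10^7 Pa = 0.01330 GPa
Total = 0.04229 + 0.03841 + 0.01330 = 0.094007 GPa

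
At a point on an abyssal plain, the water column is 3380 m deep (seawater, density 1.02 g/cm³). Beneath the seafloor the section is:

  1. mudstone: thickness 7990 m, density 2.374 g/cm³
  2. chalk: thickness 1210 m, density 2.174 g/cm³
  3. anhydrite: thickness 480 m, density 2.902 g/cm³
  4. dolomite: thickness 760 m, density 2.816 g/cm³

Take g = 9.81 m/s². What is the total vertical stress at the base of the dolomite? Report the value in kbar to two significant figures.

seawater: 1020 kg/m³ × 9.81 m/s² × 3380 m = 3.382×10^7 Pa = 0.3382 kbar
mudstone: 2374 kg/m³ × 9.81 m/s² × 7990 m = 1.861×10^8 Pa = 1.861 kbar
chalk: 2174 kg/m³ × 9.81 m/s² × 1210 m = 2.581×10^7 Pa = 0.2581 kbar
anhydrite: 2902 kg/m³ × 9.81 m/s² × 480 m = 1.366×10^7 Pa = 0.1366 kbar
dolomite: 2816 kg/m³ × 9.81 m/s² × 760 m = 2.099×10^7 Pa = 0.2099 kbar
Total = 0.3382 + 1.861 + 0.2581 + 0.1366 + 0.2099 = 2.8037 kbar

2.8 kbar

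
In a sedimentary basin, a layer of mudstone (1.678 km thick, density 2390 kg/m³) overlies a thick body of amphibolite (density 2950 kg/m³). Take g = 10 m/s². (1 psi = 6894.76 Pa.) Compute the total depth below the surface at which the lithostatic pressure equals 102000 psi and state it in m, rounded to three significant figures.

24200 m

Pressure at base of upper layers: 2390×10×1678 = 4.010×10^7 Pa = 5817 psi
Remaining pressure to be supplied by amphibolite: 7.033×10^8 − 4.010×10^7 = 6.632×10^8 Pa
Additional depth in amphibolite = 6.632×10^8 Pa / (2950 kg/m³ × 10 m/s²) = 22480 m
Total depth = 1678 m + 22480 m = 24158 m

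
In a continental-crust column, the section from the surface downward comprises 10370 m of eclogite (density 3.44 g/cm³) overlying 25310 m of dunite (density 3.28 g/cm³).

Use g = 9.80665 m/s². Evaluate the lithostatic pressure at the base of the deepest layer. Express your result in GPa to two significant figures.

1.2 GPa

eclogite: 3440 kg/m³ × 9.80665 m/s² × 10370 m = 3.498×10^8 Pa = 0.3498 GPa
dunite: 3280 kg/m³ × 9.80665 m/s² × 25310 m = 8.141×10^8 Pa = 0.8141 GPa
Total = 0.3498 + 0.8141 = 1.1639 GPa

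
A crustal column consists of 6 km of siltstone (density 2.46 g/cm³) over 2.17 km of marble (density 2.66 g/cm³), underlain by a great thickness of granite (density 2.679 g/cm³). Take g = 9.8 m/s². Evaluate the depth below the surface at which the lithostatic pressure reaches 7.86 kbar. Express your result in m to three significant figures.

Pressure at base of upper layers: 2460×9.8×6000 + 2660×9.8×2170 = 2.012×10^8 Pa = 2.012 kbar
Remaining pressure to be supplied by granite: 7.860×10^8 − 2.012×10^8 = 5.848×10^8 Pa
Additional depth in granite = 5.848×10^8 Pa / (2679 kg/m³ × 9.8 m/s²) = 22274 m
Total depth = 8170 m + 22274 m = 30444 m

30400 m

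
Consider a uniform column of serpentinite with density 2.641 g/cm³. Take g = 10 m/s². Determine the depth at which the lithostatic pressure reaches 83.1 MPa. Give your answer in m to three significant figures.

h = P/(ρg) = 83.1 MPa / (2641 kg/m³ × 10 m/s²) = 8.310×10^7 Pa / 26410 Pa/m = 3146.5 m

3150 m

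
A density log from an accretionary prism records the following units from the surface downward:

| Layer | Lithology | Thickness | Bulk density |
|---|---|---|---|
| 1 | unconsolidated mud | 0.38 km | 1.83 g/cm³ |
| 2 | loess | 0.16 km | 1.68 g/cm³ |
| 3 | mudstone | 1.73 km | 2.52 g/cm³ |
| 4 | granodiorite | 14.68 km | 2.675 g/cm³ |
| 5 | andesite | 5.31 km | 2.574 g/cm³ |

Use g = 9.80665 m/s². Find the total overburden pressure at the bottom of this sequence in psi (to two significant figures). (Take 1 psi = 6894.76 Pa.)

unconsolidated mud: 1830 kg/m³ × 9.80665 m/s² × 380 m = 6.820×10^6 Pa = 989.1 psi
loess: 1680 kg/m³ × 9.80665 m/s² × 160 m = 2.636×10^6 Pa = 382.3 psi
mudstone: 2520 kg/m³ × 9.80665 m/s² × 1730 m = 4.275×10^7 Pa = 6201 psi
granodiorite: 2675 kg/m³ × 9.80665 m/s² × 14680 m = 3.851×10^8 Pa = 55854 psi
andesite: 2574 kg/m³ × 9.80665 m/s² × 5310 m = 1.340×10^8 Pa = 19440 psi
Total = 989.1 + 382.3 + 6201 + 55854 + 19440 = 82866 psi

83000 psi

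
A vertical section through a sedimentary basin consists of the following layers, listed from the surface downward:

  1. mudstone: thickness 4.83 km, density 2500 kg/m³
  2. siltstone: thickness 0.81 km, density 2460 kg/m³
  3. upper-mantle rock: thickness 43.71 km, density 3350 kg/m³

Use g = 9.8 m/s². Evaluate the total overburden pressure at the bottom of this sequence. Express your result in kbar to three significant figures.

15.7 kbar

mudstone: 2500 kg/m³ × 9.8 m/s² × 4830 m = 1.183×10^8 Pa = 1.183 kbar
siltstone: 2460 kg/m³ × 9.8 m/s² × 810 m = 1.953×10^7 Pa = 0.1953 kbar
upper-mantle rock: 3350 kg/m³ × 9.8 m/s² × 43710 m = 1.435×10^9 Pa = 14.35 kbar
Total = 1.183 + 0.1953 + 14.35 = 15.729 kbar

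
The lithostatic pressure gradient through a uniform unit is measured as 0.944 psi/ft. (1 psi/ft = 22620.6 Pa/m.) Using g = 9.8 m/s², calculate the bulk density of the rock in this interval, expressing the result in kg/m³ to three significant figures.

2180 kg/m³

ρ = (dP/dz)/g = 0.944 psi/ft / 9.8 m/s² = 21354 Pa/m / 9.8 m/s² = 2179.0 kg/m³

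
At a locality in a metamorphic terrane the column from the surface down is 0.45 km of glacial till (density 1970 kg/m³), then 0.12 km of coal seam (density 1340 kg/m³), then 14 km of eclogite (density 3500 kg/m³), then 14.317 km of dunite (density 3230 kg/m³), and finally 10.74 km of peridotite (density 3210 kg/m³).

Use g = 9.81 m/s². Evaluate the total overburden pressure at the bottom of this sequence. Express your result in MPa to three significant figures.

glacial till: 1970 kg/m³ × 9.81 m/s² × 450 m = 8.697×10^6 Pa = 8.697 MPa
coal seam: 1340 kg/m³ × 9.81 m/s² × 120 m = 1.577×10^6 Pa = 1.577 MPa
eclogite: 3500 kg/m³ × 9.81 m/s² × 14000 m = 4.807×10^8 Pa = 480.7 MPa
dunite: 3230 kg/m³ × 9.81 m/s² × 14317 m = 4.537×10^8 Pa = 453.7 MPa
peridotite: 3210 kg/m³ × 9.81 m/s² × 10740 m = 3.382×10^8 Pa = 338.2 MPa
Total = 8.697 + 1.577 + 480.7 + 453.7 + 338.2 = 1282.8 MPa

1280 MPa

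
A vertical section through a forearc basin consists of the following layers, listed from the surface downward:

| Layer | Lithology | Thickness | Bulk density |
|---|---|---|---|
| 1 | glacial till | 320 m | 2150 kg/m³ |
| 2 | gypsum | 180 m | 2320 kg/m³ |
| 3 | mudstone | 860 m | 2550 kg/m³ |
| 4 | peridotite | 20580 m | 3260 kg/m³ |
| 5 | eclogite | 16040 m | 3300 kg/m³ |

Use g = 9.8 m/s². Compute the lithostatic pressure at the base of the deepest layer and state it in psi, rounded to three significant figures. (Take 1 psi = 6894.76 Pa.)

glacial till: 2150 kg/m³ × 9.8 m/s² × 320 m = 6.742×10^6 Pa = 977.9 psi
gypsum: 2320 kg/m³ × 9.8 m/s² × 180 m = 4.092×10^6 Pa = 593.6 psi
mudstone: 2550 kg/m³ × 9.8 m/s² × 860 m = 2.149×10^7 Pa = 3117 psi
peridotite: 3260 kg/m³ × 9.8 m/s² × 20580 m = 6.575×10^8 Pa = 95361 psi
eclogite: 3300 kg/m³ × 9.8 m/s² × 16040 m = 5.187×10^8 Pa = 75236 psi
Total = 977.9 + 593.6 + 3117 + 95361 + 75236 = 1.7529×10^5 psi

175000 psi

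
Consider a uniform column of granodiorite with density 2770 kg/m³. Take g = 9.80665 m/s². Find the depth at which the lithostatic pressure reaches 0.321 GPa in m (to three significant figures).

11800 m

h = P/(ρg) = 0.321 GPa / (2770 kg/m³ × 9.80665 m/s²) = 3.210×10^8 Pa / 27164 Pa/m = 11817 m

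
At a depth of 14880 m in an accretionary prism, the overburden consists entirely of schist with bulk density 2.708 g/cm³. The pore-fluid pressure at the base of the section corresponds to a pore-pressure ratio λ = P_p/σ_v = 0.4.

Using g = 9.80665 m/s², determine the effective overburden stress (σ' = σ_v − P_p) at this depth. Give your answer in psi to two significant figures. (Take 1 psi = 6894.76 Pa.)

34000 psi

Overburden (lithostatic) stress σ_v:
schist: 2708 kg/m³ × 9.80665 m/s² × 14880 m = 3.952×10^8 Pa = 395.2 MPa
Pore pressure P_p = λ·σ_v = 0.4 × 395.2 MPa = 158.1 MPa
Effective stress σ' = σ_v − P_p = 395.2 − 158.1 = 237.10 MPa = 34388 psi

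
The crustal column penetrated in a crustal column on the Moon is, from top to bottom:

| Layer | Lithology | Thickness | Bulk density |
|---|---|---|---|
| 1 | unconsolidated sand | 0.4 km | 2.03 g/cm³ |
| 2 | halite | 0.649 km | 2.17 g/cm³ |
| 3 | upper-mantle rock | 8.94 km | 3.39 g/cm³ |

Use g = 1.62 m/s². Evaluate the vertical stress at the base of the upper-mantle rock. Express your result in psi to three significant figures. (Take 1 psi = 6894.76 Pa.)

unconsolidated sand: 2030 kg/m³ × 1.62 m/s² × 400 m = 1.315×10^6 Pa = 190.8 psi
halite: 2170 kg/m³ × 1.62 m/s² × 649 m = 2.281×10^6 Pa = 330.9 psi
upper-mantle rock: 3390 kg/m³ × 1.62 m/s² × 8940 m = 4.910×10^7 Pa = 7121 psi
Total = 190.8 + 330.9 + 7121 = 7642.6 psi

7640 psi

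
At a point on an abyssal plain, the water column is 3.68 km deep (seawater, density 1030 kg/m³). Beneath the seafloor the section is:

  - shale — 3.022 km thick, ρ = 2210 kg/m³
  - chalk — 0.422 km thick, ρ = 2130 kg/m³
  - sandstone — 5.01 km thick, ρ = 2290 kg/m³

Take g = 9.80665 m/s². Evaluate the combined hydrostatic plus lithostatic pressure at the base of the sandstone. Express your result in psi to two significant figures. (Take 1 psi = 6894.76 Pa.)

32000 psi

seawater: 1030 kg/m³ × 9.80665 m/s² × 3680 m = 3.717×10^7 Pa = 5391 psi
shale: 2210 kg/m³ × 9.80665 m/s² × 3022 m = 6.549×10^7 Pa = 9499 psi
chalk: 2130 kg/m³ × 9.80665 m/s² × 422 m = 8.815×10^6 Pa = 1278 psi
sandstone: 2290 kg/m³ × 9.80665 m/s² × 5010 m = 1.125×10^8 Pa = 16318 psi
Total = 5391 + 9499 + 1278 + 16318 = 32487 psi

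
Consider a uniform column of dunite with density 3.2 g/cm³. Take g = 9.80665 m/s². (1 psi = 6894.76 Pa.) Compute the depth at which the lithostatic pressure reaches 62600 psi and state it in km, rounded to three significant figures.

h = P/(ρg) = 62600 psi / (3200 kg/m³ × 9.80665 m/s²) = 4.316×10^8 Pa / 31381 Pa/m = 13754 m
= 13.754 km

13.8 km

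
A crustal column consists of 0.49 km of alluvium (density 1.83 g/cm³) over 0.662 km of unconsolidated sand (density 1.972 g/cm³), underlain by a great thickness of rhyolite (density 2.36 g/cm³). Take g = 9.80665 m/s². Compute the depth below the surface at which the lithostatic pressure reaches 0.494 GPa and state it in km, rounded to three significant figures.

21.6 km

Pressure at base of upper layers: 1830×9.80665×490 + 1972×9.80665×662 = 2.160×10^7 Pa = 0.02160 GPa
Remaining pressure to be supplied by rhyolite: 4.940×10^8 − 2.160×10^7 = 4.724×10^8 Pa
Additional depth in rhyolite = 4.724×10^8 Pa / (2360 kg/m³ × 9.80665 m/s²) = 20412 m
Total depth = 1152 m + 20412 m = 21564 m
= 21.564 km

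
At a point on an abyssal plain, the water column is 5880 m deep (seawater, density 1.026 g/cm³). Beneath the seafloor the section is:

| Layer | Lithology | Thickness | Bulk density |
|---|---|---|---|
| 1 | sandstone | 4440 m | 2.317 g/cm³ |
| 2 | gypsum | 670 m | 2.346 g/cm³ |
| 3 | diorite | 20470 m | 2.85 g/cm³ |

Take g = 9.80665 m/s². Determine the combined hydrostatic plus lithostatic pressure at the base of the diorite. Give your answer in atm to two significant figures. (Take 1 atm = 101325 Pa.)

7400 atm

seawater: 1026 kg/m³ × 9.80665 m/s² × 5880 m = 5.916×10^7 Pa = 583.9 atm
sandstone: 2317 kg/m³ × 9.80665 m/s² × 4440 m = 1.009×10^8 Pa = 995.7 atm
gypsum: 2346 kg/m³ × 9.80665 m/s² × 670 m = 1.541×10^7 Pa = 152.1 atm
diorite: 2850 kg/m³ × 9.80665 m/s² × 20470 m = 5.721×10^8 Pa = 5646 atm
Total = 583.9 + 995.7 + 152.1 + 5646 = 7378.0 atm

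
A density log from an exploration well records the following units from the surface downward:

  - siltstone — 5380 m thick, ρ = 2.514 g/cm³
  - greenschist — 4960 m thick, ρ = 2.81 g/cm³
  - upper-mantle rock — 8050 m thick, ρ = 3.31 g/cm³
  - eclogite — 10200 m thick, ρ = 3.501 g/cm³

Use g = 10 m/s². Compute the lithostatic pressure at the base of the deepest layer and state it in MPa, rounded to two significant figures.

900 MPa

siltstone: 2514 kg/m³ × 10 m/s² × 5380 m = 1.353×10^8 Pa = 135.3 MPa
greenschist: 2810 kg/m³ × 10 m/s² × 4960 m = 1.394×10^8 Pa = 139.4 MPa
upper-mantle rock: 3310 kg/m³ × 10 m/s² × 8050 m = 2.665×10^8 Pa = 266.5 MPa
eclogite: 3501 kg/m³ × 10 m/s² × 10200 m = 3.571×10^8 Pa = 357.1 MPa
Total = 135.3 + 139.4 + 266.5 + 357.1 = 898.19 MPa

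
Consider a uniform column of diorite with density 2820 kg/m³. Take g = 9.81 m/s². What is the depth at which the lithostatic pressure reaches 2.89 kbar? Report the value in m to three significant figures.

h = P/(ρg) = 2.89 kbar / (2820 kg/m³ × 9.81 m/s²) = 2.890×10^8 Pa / 27664 Pa/m = 10447 m

10400 m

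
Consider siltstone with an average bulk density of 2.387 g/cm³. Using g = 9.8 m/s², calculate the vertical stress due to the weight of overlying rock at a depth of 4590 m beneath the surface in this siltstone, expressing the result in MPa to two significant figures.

siltstone: 2387 kg/m³ × 9.8 m/s² × 4590 m = 1.074×10^8 Pa = 107.4 MPa

110 MPa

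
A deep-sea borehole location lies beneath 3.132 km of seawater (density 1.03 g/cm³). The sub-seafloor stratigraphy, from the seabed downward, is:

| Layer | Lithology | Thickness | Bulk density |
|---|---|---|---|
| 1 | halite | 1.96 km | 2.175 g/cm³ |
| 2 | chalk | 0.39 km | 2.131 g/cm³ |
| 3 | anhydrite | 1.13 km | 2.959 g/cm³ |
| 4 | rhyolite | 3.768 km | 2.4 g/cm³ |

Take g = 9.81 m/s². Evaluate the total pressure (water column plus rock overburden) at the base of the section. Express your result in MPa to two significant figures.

seawater: 1030 kg/m³ × 9.81 m/s² × 3132 m = 3.165×10^7 Pa = 31.65 MPa
halite: 2175 kg/m³ × 9.81 m/s² × 1960 m = 4.182×10^7 Pa = 41.82 MPa
chalk: 2131 kg/m³ × 9.81 m/s² × 390 m = 8.153×10^6 Pa = 8.153 MPa
anhydrite: 2959 kg/m³ × 9.81 m/s² × 1130 m = 3.280×10^7 Pa = 32.80 MPa
rhyolite: 2400 kg/m³ × 9.81 m/s² × 3768 m = 8.871×10^7 Pa = 88.71 MPa
Total = 31.65 + 41.82 + 8.153 + 32.80 + 88.71 = 203.13 MPa

200 MPa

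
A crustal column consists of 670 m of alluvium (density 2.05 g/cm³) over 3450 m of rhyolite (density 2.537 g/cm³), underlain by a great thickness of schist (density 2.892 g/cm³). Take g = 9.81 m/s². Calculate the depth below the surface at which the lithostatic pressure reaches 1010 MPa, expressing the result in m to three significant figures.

36200 m

Pressure at base of upper layers: 2050×9.81×670 + 2537×9.81×3450 = 9.934×10^7 Pa = 99.34 MPa
Remaining pressure to be supplied by schist: 1.010×10^9 − 9.934×10^7 = 9.107×10^8 Pa
Additional depth in schist = 9.107×10^8 Pa / (2892 kg/m³ × 9.81 m/s²) = 32099 m
Total depth = 4120 m + 32099 m = 36219 m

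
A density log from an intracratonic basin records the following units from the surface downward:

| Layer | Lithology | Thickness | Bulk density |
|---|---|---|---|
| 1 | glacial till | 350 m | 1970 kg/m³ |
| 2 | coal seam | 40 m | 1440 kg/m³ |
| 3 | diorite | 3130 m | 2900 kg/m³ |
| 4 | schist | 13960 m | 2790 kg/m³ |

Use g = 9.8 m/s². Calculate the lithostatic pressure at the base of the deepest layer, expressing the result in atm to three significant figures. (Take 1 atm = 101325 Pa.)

4720 atm

glacial till: 1970 kg/m³ × 9.8 m/s² × 350 m = 6.757×10^6 Pa = 66.69 atm
coal seam: 1440 kg/m³ × 9.8 m/s² × 40 m = 5.645×10^5 Pa = 5.571 atm
diorite: 2900 kg/m³ × 9.8 m/s² × 3130 m = 8.895×10^7 Pa = 877.9 atm
schist: 2790 kg/m³ × 9.8 m/s² × 13960 m = 3.817×10^8 Pa = 3767 atm
Total = 66.69 + 5.571 + 877.9 + 3767 = 4717.2 atm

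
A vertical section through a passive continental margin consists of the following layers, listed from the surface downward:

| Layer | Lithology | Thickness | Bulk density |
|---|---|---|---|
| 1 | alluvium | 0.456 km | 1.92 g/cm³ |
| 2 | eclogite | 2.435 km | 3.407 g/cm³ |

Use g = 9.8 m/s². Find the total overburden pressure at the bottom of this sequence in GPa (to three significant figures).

0.0899 GPa

alluvium: 1920 kg/m³ × 9.8 m/s² × 456 m = 8.580×10^6 Pa = 8.580×10^-3 GPa
eclogite: 3407 kg/m³ × 9.8 m/s² × 2435 m = 8.130×10^7 Pa = 0.08130 GPa
Total = 8.580×10^-3 + 0.08130 = 0.089881 GPa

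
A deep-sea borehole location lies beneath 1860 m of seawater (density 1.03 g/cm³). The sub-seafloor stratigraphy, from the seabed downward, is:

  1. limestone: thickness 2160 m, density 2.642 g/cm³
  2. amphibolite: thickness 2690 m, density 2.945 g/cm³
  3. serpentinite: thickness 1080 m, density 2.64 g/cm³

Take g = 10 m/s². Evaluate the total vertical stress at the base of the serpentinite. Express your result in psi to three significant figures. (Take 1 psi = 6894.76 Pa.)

26700 psi

seawater: 1030 kg/m³ × 10 m/s² × 1860 m = 1.916×10^7 Pa = 2779 psi
limestone: 2642 kg/m³ × 10 m/s² × 2160 m = 5.707×10^7 Pa = 8277 psi
amphibolite: 2945 kg/m³ × 10 m/s² × 2690 m = 7.922×10^7 Pa = 11490 psi
serpentinite: 2640 kg/m³ × 10 m/s² × 1080 m = 2.851×10^7 Pa = 4135 psi
Total = 2779 + 8277 + 11490 + 4135 = 26681 psi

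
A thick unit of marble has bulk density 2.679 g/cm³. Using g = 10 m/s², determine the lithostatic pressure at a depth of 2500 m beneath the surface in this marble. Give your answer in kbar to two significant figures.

0.67 kbar

marble: 2679 kg/m³ × 10 m/s² × 2500 m = 6.697×10^7 Pa = 0.6697 kbar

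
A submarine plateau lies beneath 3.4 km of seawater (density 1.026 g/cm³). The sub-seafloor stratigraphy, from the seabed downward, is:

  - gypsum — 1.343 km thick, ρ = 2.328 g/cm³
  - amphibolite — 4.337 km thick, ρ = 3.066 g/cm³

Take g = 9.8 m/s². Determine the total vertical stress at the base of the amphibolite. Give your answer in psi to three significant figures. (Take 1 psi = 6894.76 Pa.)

28300 psi

seawater: 1026 kg/m³ × 9.8 m/s² × 3400 m = 3.419×10^7 Pa = 4958 psi
gypsum: 2328 kg/m³ × 9.8 m/s² × 1343 m = 3.064×10^7 Pa = 4444 psi
amphibolite: 3066 kg/m³ × 9.8 m/s² × 4337 m = 1.303×10^8 Pa = 18900 psi
Total = 4958 + 4444 + 18900 = 28303 psi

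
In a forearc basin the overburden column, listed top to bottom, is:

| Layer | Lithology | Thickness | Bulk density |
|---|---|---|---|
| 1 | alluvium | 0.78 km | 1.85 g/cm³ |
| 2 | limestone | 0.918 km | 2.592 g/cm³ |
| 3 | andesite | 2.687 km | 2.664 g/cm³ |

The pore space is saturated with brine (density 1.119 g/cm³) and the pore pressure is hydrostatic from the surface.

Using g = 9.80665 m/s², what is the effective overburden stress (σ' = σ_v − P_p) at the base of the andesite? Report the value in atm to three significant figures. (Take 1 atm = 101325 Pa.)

588 atm

Overburden (lithostatic) stress σ_v:
alluvium: 1850 kg/m³ × 9.80665 m/s² × 780 m = 1.415×10^7 Pa = 14.15 MPa
limestone: 2592 kg/m³ × 9.80665 m/s² × 918 m = 2.333×10^7 Pa = 23.33 MPa
andesite: 2664 kg/m³ × 9.80665 m/s² × 2687 m = 7.020×10^7 Pa = 70.20 MPa
Total = 14.15 + 23.33 + 70.20 = 107.68 MPa
Pore pressure P_p = 1119 kg/m³ × 9.80665 m/s² × 4385 m = 4.812×10^7 Pa = 48.12 MPa
Effective stress σ' = σ_v − P_p = 107.7 − 48.12 = 59.564 MPa = 587.85 atm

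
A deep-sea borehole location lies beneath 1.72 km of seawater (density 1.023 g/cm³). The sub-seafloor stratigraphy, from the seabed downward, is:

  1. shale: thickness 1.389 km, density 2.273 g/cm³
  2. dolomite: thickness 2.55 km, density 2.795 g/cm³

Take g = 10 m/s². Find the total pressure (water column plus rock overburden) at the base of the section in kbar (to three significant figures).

1.20 kbar

seawater: 1023 kg/m³ × 10 m/s² × 1720 m = 1.760×10^7 Pa = 0.1760 kbar
shale: 2273 kg/m³ × 10 m/s² × 1389 m = 3.157×10^7 Pa = 0.3157 kbar
dolomite: 2795 kg/m³ × 10 m/s² × 2550 m = 7.127×10^7 Pa = 0.7127 kbar
Total = 0.1760 + 0.3157 + 0.7127 = 1.2044 kbar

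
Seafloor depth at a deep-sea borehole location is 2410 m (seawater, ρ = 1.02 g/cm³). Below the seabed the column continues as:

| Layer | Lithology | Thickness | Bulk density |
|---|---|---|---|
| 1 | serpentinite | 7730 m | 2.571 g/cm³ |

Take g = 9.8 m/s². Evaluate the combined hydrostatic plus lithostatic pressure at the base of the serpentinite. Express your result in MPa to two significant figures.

seawater: 1020 kg/m³ × 9.8 m/s² × 2410 m = 2.409×10^7 Pa = 24.09 MPa
serpentinite: 2571 kg/m³ × 9.8 m/s² × 7730 m = 1.948×10^8 Pa = 194.8 MPa
Total = 24.09 + 194.8 = 218.85 MPa

220 MPa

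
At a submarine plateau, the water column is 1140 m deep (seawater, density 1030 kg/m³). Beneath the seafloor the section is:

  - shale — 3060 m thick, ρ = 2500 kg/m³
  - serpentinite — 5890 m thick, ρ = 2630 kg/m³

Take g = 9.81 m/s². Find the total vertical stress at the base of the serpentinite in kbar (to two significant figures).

2.4 kbar

seawater: 1030 kg/m³ × 9.81 m/s² × 1140 m = 1.152×10^7 Pa = 0.1152 kbar
shale: 2500 kg/m³ × 9.81 m/s² × 3060 m = 7.505×10^7 Pa = 0.7505 kbar
serpentinite: 2630 kg/m³ × 9.81 m/s² × 5890 m = 1.520×10^8 Pa = 1.520 kbar
Total = 0.1152 + 0.7505 + 1.520 = 2.3853 kbar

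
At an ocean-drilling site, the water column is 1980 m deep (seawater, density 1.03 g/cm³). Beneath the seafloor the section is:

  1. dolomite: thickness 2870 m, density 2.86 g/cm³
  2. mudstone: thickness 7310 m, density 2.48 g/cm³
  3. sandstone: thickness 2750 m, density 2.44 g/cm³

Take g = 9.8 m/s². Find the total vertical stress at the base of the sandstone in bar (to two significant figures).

3400 bar

seawater: 1030 kg/m³ × 9.8 m/s² × 1980 m = 1.999×10^7 Pa = 199.9 bar
dolomite: 2860 kg/m³ × 9.8 m/s² × 2870 m = 8.044×10^7 Pa = 804.4 bar
mudstone: 2480 kg/m³ × 9.8 m/s² × 7310 m = 1.777×10^8 Pa = 1777 bar
sandstone: 2440 kg/m³ × 9.8 m/s² × 2750 m = 6.576×10^7 Pa = 657.6 bar
Total = 199.9 + 804.4 + 1777 + 657.6 = 3438.5 bar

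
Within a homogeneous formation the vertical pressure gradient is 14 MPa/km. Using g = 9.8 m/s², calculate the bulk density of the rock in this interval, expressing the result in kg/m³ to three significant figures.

ρ = (dP/dz)/g = 14 MPa/km / 9.8 m/s² = 14000 Pa/m / 9.8 m/s² = 1428.6 kg/m³

1430 kg/m³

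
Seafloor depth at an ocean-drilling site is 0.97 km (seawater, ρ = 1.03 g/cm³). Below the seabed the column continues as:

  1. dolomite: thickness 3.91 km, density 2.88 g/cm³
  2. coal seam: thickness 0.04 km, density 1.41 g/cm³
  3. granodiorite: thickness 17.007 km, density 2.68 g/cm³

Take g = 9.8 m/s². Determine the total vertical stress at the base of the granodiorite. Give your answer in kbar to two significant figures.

seawater: 1030 kg/m³ × 9.8 m/s² × 970 m = 9.791×10^6 Pa = 0.09791 kbar
dolomite: 2880 kg/m³ × 9.8 m/s² × 3910 m = 1.104×10^8 Pa = 1.104 kbar
coal seam: 1410 kg/m³ × 9.8 m/s² × 40 m = 5.527×10^5 Pa = 5.527×10^-3 kbar
granodiorite: 2680 kg/m³ × 9.8 m/s² × 17007 m = 4.467×10^8 Pa = 4.467 kbar
Total = 0.09791 + 1.104 + 5.527×10^-3 + 4.467 = 5.6737 kbar

5.7 kbar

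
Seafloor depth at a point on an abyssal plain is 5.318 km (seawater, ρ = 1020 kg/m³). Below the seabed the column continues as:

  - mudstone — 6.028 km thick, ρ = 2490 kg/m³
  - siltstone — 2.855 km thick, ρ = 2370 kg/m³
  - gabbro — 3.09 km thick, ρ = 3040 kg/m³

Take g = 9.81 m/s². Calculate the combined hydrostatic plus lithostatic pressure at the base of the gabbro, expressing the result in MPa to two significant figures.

360 MPa

seawater: 1020 kg/m³ × 9.81 m/s² × 5318 m = 5.321×10^7 Pa = 53.21 MPa
mudstone: 2490 kg/m³ × 9.81 m/s² × 6028 m = 1.472×10^8 Pa = 147.2 MPa
siltstone: 2370 kg/m³ × 9.81 m/s² × 2855 m = 6.638×10^7 Pa = 66.38 MPa
gabbro: 3040 kg/m³ × 9.81 m/s² × 3090 m = 9.215×10^7 Pa = 92.15 MPa
Total = 53.21 + 147.2 + 66.38 + 92.15 = 358.99 MPa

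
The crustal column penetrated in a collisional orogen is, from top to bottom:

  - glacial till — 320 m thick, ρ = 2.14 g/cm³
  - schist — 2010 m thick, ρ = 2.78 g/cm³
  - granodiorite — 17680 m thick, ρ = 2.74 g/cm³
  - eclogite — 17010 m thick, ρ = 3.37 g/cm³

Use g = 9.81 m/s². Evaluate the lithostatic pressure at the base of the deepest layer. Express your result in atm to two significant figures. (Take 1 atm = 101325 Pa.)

11000 atm

glacial till: 2140 kg/m³ × 9.81 m/s² × 320 m = 6.718×10^6 Pa = 66.30 atm
schist: 2780 kg/m³ × 9.81 m/s² × 2010 m = 5.482×10^7 Pa = 541.0 atm
granodiorite: 2740 kg/m³ × 9.81 m/s² × 17680 m = 4.752×10^8 Pa = 4690 atm
eclogite: 3370 kg/m³ × 9.81 m/s² × 17010 m = 5.623×10^8 Pa = 5550 atm
Total = 66.30 + 541.0 + 4690 + 5550 = 10847 atm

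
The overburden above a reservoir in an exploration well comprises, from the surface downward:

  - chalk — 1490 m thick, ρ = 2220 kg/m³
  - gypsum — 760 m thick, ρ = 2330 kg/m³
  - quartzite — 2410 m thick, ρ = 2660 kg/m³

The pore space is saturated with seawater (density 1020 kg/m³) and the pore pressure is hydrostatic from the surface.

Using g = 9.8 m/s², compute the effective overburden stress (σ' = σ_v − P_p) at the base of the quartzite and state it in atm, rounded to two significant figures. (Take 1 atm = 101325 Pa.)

650 atm

Overburden (lithostatic) stress σ_v:
chalk: 2220 kg/m³ × 9.8 m/s² × 1490 m = 3.242×10^7 Pa = 32.42 MPa
gypsum: 2330 kg/m³ × 9.8 m/s² × 760 m = 1.735×10^7 Pa = 17.35 MPa
quartzite: 2660 kg/m³ × 9.8 m/s² × 2410 m = 6.282×10^7 Pa = 62.82 MPa
Total = 32.42 + 17.35 + 62.82 = 112.59 MPa
Pore pressure P_p = 1020 kg/m³ × 9.8 m/s² × 4660 m = 4.658×10^7 Pa = 46.58 MPa
Effective stress σ' = σ_v − P_p = 112.6 − 46.58 = 66.013 MPa = 651.50 atm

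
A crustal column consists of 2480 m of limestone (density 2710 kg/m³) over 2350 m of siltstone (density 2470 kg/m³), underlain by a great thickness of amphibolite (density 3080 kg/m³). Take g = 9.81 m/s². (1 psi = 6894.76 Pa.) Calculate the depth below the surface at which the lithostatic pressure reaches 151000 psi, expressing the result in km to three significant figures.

35.2 km

Pressure at base of upper layers: 2710×9.81×2480 + 2470×9.81×2350 = 1.229×10^8 Pa = 17821 psi
Remaining pressure to be supplied by amphibolite: 1.041×10^9 − 1.229×10^8 = 9.182×10^8 Pa
Additional depth in amphibolite = 9.182×10^8 Pa / (3080 kg/m³ × 9.81 m/s²) = 30390 m
Total depth = 4830 m + 30390 m = 35220 m
= 35.220 km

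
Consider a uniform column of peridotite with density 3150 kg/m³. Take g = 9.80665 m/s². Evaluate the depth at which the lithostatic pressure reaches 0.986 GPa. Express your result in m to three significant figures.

h = P/(ρg) = 0.986 GPa / (3150 kg/m³ × 9.80665 m/s²) = 9.860×10^8 Pa / 30891 Pa/m = 31919 m

31900 m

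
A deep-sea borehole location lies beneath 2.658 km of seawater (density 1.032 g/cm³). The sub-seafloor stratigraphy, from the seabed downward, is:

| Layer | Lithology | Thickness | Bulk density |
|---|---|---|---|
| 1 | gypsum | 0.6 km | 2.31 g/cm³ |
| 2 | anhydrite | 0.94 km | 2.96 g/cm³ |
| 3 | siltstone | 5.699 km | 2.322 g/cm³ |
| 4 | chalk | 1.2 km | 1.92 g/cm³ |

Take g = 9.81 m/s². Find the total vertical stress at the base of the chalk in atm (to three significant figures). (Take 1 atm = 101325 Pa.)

2170 atm

seawater: 1032 kg/m³ × 9.81 m/s² × 2658 m = 2.691×10^7 Pa = 265.6 atm
gypsum: 2310 kg/m³ × 9.81 m/s² × 600 m = 1.360×10^7 Pa = 134.2 atm
anhydrite: 2960 kg/m³ × 9.81 m/s² × 940 m = 2.730×10^7 Pa = 269.4 atm
siltstone: 2322 kg/m³ × 9.81 m/s² × 5699 m = 1.298×10^8 Pa = 1281 atm
chalk: 1920 kg/m³ × 9.81 m/s² × 1200 m = 2.260×10^7 Pa = 223.1 atm
Total = 265.6 + 134.2 + 269.4 + 1281 + 223.1 = 2173.4 atm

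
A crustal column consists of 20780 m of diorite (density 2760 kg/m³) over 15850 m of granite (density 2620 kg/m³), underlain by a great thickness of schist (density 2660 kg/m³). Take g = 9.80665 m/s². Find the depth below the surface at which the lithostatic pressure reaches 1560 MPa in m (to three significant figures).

Pressure at base of upper layers: 2760×9.80665×20780 + 2620×9.80665×15850 = 9.697×10^8 Pa = 969.7 MPa
Remaining pressure to be supplied by schist: 1.560×10^9 − 9.697×10^8 = 5.903×10^8 Pa
Additional depth in schist = 5.903×10^8 Pa / (2660 kg/m³ × 9.80665 m/s²) = 22630 m
Total depth = 36630 m + 22630 m = 59260 m

59300 m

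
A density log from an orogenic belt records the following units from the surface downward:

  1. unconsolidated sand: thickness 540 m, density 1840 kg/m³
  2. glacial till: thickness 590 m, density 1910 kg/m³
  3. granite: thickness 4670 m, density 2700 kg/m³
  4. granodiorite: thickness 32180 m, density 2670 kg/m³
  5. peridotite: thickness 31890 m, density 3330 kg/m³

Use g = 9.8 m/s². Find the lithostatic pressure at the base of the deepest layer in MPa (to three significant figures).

2030 MPa

unconsolidated sand: 1840 kg/m³ × 9.8 m/s² × 540 m = 9.737×10^6 Pa = 9.737 MPa
glacial till: 1910 kg/m³ × 9.8 m/s² × 590 m = 1.104×10^7 Pa = 11.04 MPa
granite: 2700 kg/m³ × 9.8 m/s² × 4670 m = 1.236×10^8 Pa = 123.6 MPa
granodiorite: 2670 kg/m³ × 9.8 m/s² × 32180 m = 8.420×10^8 Pa = 842.0 MPa
peridotite: 3330 kg/m³ × 9.8 m/s² × 31890 m = 1.041×10^9 Pa = 1041 MPa
Total = 9.737 + 11.04 + 123.6 + 842.0 + 1041 = 2027.1 MPa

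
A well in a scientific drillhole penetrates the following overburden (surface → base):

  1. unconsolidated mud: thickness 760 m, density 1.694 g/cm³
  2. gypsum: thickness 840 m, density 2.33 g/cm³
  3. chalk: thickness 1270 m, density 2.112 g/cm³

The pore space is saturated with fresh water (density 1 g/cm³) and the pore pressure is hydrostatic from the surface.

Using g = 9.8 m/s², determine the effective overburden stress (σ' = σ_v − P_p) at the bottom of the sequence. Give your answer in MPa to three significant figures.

Overburden (lithostatic) stress σ_v:
unconsolidated mud: 1694 kg/m³ × 9.8 m/s² × 760 m = 1.262×10^7 Pa = 12.62 MPa
gypsum: 2330 kg/m³ × 9.8 m/s² × 840 m = 1.918×10^7 Pa = 19.18 MPa
chalk: 2112 kg/m³ × 9.8 m/s² × 1270 m = 2.629×10^7 Pa = 26.29 MPa
Total = 12.62 + 19.18 + 26.29 = 58.083 MPa
Pore pressure P_p = 1000 kg/m³ × 9.8 m/s² × 2870 m = 2.813×10^7 Pa = 28.13 MPa
Effective stress σ' = σ_v − P_p = 58.08 − 28.13 = 29.957 MPa

30.0 MPa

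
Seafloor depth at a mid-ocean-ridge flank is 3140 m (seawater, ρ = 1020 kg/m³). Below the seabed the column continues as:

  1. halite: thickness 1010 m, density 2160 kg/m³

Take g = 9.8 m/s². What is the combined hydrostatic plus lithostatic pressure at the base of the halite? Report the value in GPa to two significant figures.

0.053 GPa

seawater: 1020 kg/m³ × 9.8 m/s² × 3140 m = 3.139×10^7 Pa = 0.03139 GPa
halite: 2160 kg/m³ × 9.8 m/s² × 1010 m = 2.138×10^7 Pa = 0.02138 GPa
Total = 0.03139 + 0.02138 = 0.052767 GPa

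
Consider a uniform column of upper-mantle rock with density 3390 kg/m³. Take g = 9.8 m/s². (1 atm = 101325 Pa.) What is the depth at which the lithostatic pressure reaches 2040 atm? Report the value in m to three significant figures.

6220 m

h = P/(ρg) = 2040 atm / (3390 kg/m³ × 9.8 m/s²) = 2.067×10^8 Pa / 33222 Pa/m = 6221.9 m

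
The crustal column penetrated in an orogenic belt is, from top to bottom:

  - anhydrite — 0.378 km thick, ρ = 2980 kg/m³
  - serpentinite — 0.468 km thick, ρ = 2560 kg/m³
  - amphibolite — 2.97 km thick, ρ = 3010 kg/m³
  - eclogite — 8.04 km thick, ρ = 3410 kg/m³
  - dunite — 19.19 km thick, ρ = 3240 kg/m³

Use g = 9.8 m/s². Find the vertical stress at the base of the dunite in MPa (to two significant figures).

anhydrite: 2980 kg/m³ × 9.8 m/s² × 378 m = 1.104×10^7 Pa = 11.04 MPa
serpentinite: 2560 kg/m³ × 9.8 m/s² × 468 m = 1.174×10^7 Pa = 11.74 MPa
amphibolite: 3010 kg/m³ × 9.8 m/s² × 2970 m = 8.761×10^7 Pa = 87.61 MPa
eclogite: 3410 kg/m³ × 9.8 m/s² × 8040 m = 2.687×10^8 Pa = 268.7 MPa
dunite: 3240 kg/m³ × 9.8 m/s² × 19190 m = 6.093×10^8 Pa = 609.3 MPa
Total = 11.04 + 11.74 + 87.61 + 268.7 + 609.3 = 988.39 MPa

990 MPa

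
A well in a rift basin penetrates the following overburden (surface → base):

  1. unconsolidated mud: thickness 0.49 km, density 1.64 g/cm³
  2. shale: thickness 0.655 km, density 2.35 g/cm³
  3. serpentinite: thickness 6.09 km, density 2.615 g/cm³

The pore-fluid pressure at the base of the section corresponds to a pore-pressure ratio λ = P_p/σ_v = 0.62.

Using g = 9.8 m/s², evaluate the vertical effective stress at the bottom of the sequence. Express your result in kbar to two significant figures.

0.68 kbar

Overburden (lithostatic) stress σ_v:
unconsolidated mud: 1640 kg/m³ × 9.8 m/s² × 490 m = 7.875×10^6 Pa = 7.875 MPa
shale: 2350 kg/m³ × 9.8 m/s² × 655 m = 1.508×10^7 Pa = 15.08 MPa
serpentinite: 2615 kg/m³ × 9.8 m/s² × 6090 m = 1.561×10^8 Pa = 156.1 MPa
Total = 7.875 + 15.08 + 156.1 = 179.03 MPa
Pore pressure P_p = λ·σ_v = 0.62 × 179.0 MPa = 111.0 MPa
Effective stress σ' = σ_v − P_p = 179.0 − 111.0 = 68.031 MPa = 0.68031 kbar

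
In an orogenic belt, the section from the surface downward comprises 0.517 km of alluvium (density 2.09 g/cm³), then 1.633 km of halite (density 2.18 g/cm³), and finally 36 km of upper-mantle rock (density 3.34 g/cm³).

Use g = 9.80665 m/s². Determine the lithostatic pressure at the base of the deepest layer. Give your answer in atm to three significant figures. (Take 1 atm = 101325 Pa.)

alluvium: 2090 kg/m³ × 9.80665 m/s² × 517 m = 1.060×10^7 Pa = 104.6 atm
halite: 2180 kg/m³ × 9.80665 m/s² × 1633 m = 3.491×10^7 Pa = 344.5 atm
upper-mantle rock: 3340 kg/m³ × 9.80665 m/s² × 36000 m = 1.179×10^9 Pa = 11637 atm
Total = 104.6 + 344.5 + 11637 = 12086 atm

12100 atm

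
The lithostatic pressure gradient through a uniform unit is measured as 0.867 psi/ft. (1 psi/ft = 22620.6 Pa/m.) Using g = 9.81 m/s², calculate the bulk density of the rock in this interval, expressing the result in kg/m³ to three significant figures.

ρ = (dP/dz)/g = 0.867 psi/ft / 9.81 m/s² = 19612 Pa/m / 9.81 m/s² = 1999.2 kg/m³

2000 kg/m³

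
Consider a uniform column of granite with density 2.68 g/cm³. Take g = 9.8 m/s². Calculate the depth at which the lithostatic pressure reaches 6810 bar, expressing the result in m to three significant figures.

h = P/(ρg) = 6810 bar / (2680 kg/m³ × 9.8 m/s²) = 6.810×10^8 Pa / 26264 Pa/m = 25929 m

25900 m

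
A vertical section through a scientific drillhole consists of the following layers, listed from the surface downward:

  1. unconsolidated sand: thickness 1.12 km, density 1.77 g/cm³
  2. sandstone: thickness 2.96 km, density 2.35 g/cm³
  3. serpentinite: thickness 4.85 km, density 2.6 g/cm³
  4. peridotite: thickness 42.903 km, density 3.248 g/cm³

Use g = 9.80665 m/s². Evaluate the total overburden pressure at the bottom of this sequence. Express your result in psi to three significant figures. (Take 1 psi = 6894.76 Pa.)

229000 psi

unconsolidated sand: 1770 kg/m³ × 9.80665 m/s² × 1120 m = 1.944×10^7 Pa = 2820 psi
sandstone: 2350 kg/m³ × 9.80665 m/s² × 2960 m = 6.822×10^7 Pa = 9894 psi
serpentinite: 2600 kg/m³ × 9.80665 m/s² × 4850 m = 1.237×10^8 Pa = 17936 psi
peridotite: 3248 kg/m³ × 9.80665 m/s² × 42903 m = 1.367×10^9 Pa = 1.982×10^5 psi
Total = 2820 + 9894 + 17936 + 1.982×10^5 = 2.2885×10^5 psi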